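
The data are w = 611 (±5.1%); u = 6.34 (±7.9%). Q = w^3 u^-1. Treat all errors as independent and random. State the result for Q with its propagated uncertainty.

Q is a product of powers, so relative uncertainties combine in quadrature:
  (3·δw/w)² = (3×0.0510)² = 0.0234;  (-1·δu/u)² = (-1×0.0790)² = 0.00624
δQ/Q = √(0.0296) = 0.172
Q = 3.6e+07, so δQ = 0.172 × 3.6e+07 = 6.2e+06.

(3.60 ± 0.620) × 10^7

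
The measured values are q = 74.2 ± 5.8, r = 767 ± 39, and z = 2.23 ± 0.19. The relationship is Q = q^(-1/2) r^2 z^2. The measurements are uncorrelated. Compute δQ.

For a monomial Q ∝ q^(-1/2), r^2, z^2, fractional errors add in quadrature:
  (−½·δq/q)² = (-0.5×0.0782)² = 0.00153;  (2·δr/r)² = (2×0.0508)² = 0.0103;  (2·δz/z)² = (2×0.0852)² = 0.0290
δQ/Q = √(0.0409) = 0.202
Q = 3.4e+05, so δQ = 0.202 × 3.4e+05 = 68700.

68700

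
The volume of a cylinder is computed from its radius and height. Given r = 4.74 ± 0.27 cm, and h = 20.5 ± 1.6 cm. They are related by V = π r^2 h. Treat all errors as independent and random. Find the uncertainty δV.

Since V is a product/quotient, work with relative uncertainties:
  (2·δr/r)² = (2×0.0570)² = 0.0130;  (1·δh/h)² = (1×0.0780)² = 0.00609
δV/V = √(0.0191) = 0.138
V = 1450 cm^3, so δV = 0.138 × 1450 = 200 cm^3.

200 cm^3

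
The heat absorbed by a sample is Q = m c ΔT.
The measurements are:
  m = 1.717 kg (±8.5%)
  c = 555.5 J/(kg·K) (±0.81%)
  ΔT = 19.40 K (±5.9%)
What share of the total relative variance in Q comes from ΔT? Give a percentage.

32.3%

(δQ/Q)² = (1·δm/m)² + (1·δc/c)² + (1·δΔT/ΔT)²
  m term: (1×0.0850)² = 0.00723
  c term: (1×0.00810)² = 6.56e-05
  ΔT term: (1×0.0590)² = 0.00348
Total = 0.0108. Share from ΔT = 0.00348/0.0108 = 0.323.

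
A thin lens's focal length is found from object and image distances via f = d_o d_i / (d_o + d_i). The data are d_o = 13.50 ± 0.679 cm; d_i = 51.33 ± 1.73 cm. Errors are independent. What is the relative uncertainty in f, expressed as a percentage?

4.04%

∂f/∂d_o = (d_i/(d_o+d_i))² = 0.627;  ∂f/∂d_i = (d_o/(d_o+d_i))² = 0.0434
δf = √((∂f/∂d_o · δd_o)² + (∂f/∂d_i · δd_i)²) = √(0.181 + 0.00563) = 0.432 cm
f = 10.69 cm, so δf/f = 0.432/10.69 = 0.0404.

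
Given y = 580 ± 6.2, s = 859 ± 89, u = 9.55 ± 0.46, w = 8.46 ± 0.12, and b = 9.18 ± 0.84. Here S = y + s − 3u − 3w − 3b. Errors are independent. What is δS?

Absolute uncertainties add in quadrature for a linear combination:
  (δy)² = 38.4;  (δs)² = 7920;  (3·δu)² = 1.90;  (3·δw)² = 0.130;  (3·δb)² = 6.35
δS = √(7970) = 89.3

89.3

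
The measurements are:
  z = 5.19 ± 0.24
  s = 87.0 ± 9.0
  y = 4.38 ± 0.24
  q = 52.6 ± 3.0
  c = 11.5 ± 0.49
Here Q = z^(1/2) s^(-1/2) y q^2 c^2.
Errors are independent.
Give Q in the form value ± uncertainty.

(3.91 ± 0.637) × 10^5

For a monomial Q ∝ z^(1/2), s^(-1/2), y, q^2, c^2, fractional errors add in quadrature:
  (½·δz/z)² = (0.5×0.0462)² = 0.000535;  (−½·δs/s)² = (-0.5×0.103)² = 0.00268;  (1·δy/y)² = (1×0.0548)² = 0.00300;  (2·δq/q)² = (2×0.0570)² = 0.0130;  (2·δc/c)² = (2×0.0426)² = 0.00726
δQ/Q = √(0.0265) = 0.163
Q = 3.91e+05, so δQ = 0.163 × 3.91e+05 = 63700.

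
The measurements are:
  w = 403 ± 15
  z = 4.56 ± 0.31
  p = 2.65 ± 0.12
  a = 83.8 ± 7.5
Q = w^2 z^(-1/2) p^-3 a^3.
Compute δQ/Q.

For a monomial Q ∝ w^2, z^(-1/2), p^-3, a^3, fractional errors add in quadrature:
  (2·δw/w)² = (2×0.0372)² = 0.00554;  (−½·δz/z)² = (-0.5×0.0680)² = 0.00116;  (-3·δp/p)² = (-3×0.0453)² = 0.0185;  (3·δa/a)² = (3×0.0895)² = 0.0721
δQ/Q = √(0.0972) = 0.312

0.312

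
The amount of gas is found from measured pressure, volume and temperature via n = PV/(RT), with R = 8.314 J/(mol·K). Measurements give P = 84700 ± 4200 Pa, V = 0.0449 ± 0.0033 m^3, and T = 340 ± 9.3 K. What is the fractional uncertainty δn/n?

0.0928

Products/powers → add relative errors in quadrature, weighted by exponent:
  (1·δP/P)² = (1×0.0496)² = 0.00246;  (1·δV/V)² = (1×0.0735)² = 0.00540;  (-1·δT/T)² = (-1×0.0274)² = 0.000748
δn/n = √(0.00861) = 0.0928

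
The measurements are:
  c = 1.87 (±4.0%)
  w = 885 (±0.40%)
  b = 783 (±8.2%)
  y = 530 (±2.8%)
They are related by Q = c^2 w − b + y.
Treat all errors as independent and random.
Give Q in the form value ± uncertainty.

Let p = c^2·w = 3090. δp/p = √((2·δc/c)² + (1·δw/w)²) = √(0.00640 + 1.6e-05) = 0.0801, so δp = 248.
Q = p − b + y: δQ = √(δp² + δb² + δy²) = √(61400 + 4120 + 220) = 256
Q = 2840.

2840 ± 256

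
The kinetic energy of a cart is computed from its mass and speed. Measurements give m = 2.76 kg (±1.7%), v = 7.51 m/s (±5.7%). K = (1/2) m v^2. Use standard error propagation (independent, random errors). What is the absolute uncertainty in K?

8.97 J

Products/powers → add relative errors in quadrature, weighted by exponent:
  (1·δm/m)² = (1×0.0170)² = 0.000289;  (2·δv/v)² = (2×0.0570)² = 0.0130
δK/K = √(0.0133) = 0.115
K = 77.8 J, so δK = 0.115 × 77.8 = 8.97 J.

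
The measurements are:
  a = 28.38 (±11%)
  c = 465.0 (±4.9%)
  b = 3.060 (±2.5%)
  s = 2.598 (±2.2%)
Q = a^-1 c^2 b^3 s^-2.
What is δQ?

5530

Products/powers → add relative errors in quadrature, weighted by exponent:
  (-1·δa/a)² = (-1×0.110)² = 0.0121;  (2·δc/c)² = (2×0.0490)² = 0.00960;  (3·δb/b)² = (3×0.0250)² = 0.00563;  (-2·δs/s)² = (-2×0.0220)² = 0.00194
δQ/Q = √(0.0293) = 0.171
Q = 32340, so δQ = 0.171 × 32340 = 5530.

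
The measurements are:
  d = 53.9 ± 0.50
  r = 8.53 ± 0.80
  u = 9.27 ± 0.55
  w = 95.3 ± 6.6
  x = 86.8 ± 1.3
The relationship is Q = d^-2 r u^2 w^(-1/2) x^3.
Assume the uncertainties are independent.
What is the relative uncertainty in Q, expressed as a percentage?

16.3%

For a monomial Q ∝ d^-2, r, u^2, w^(-1/2), x^3, fractional errors add in quadrature:
  (-2·δd/d)² = (-2×0.00928)² = 0.000344;  (1·δr/r)² = (1×0.0938)² = 0.00880;  (2·δu/u)² = (2×0.0593)² = 0.0141;  (−½·δw/w)² = (-0.5×0.0693)² = 0.00120;  (3·δx/x)² = (3×0.0150)² = 0.00202
δQ/Q = √(0.0264) = 0.163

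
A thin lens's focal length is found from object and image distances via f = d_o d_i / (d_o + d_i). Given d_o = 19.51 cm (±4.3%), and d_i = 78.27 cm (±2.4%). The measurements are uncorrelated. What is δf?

∂f/∂d_o = (d_i/(d_o+d_i))² = 0.641;  ∂f/∂d_i = (d_o/(d_o+d_i))² = 0.0398
δf = √((∂f/∂d_o · δd_o)² + (∂f/∂d_i · δd_i)²) = √(0.289 + 0.00559) = 0.543 cm

0.543 cm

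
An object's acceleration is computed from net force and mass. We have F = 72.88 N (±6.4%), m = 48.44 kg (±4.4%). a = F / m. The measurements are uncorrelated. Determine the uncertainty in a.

a is a product of powers, so relative uncertainties combine in quadrature:
  (1·δF/F)² = (1×0.0640)² = 0.00410;  (-1·δm/m)² = (-1×0.0440)² = 0.00194
δa/a = √(0.00603) = 0.0777
a = 1.505 m/s^2, so δa = 0.0777 × 1.505 = 0.117 m/s^2.

0.117 m/s^2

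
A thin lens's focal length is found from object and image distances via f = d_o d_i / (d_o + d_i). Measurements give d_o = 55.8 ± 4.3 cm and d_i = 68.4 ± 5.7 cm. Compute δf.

1.74 cm

∂f/∂d_o = (d_i/(d_o+d_i))² = 0.303;  ∂f/∂d_i = (d_o/(d_o+d_i))² = 0.202
δf = √((∂f/∂d_o · δd_o)² + (∂f/∂d_i · δd_i)²) = √(1.70 + 1.32) = 1.74 cm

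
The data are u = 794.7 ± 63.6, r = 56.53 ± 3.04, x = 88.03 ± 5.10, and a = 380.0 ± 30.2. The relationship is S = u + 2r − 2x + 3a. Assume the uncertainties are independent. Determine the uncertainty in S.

111

Absolute uncertainties add in quadrature for a linear combination:
  (δu)² = 4040;  (2·δr)² = 37.0;  (2·δx)² = 104;  (3·δa)² = 8210
δS = √(12400) = 111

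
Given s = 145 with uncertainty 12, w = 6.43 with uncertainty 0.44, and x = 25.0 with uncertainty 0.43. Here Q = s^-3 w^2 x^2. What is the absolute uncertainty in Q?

Products/powers → add relative errors in quadrature, weighted by exponent:
  (-3·δs/s)² = (-3×0.0828)² = 0.0616;  (2·δw/w)² = (2×0.0684)² = 0.0187;  (2·δx/x)² = (2×0.0172)² = 0.00118
δQ/Q = √(0.0816) = 0.286
Q = 0.00848, so δQ = 0.286 × 0.00848 = 0.00242.

0.00242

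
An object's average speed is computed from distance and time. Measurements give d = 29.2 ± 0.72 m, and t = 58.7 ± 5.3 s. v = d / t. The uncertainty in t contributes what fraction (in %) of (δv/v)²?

93.1%

(δv/v)² = (1·δd/d)² + (-1·δt/t)²
  d term: (1×0.0247)² = 0.000608
  t term: (-1×0.0903)² = 0.00815
Total = 0.00876. Share from t = 0.00815/0.00876 = 0.931.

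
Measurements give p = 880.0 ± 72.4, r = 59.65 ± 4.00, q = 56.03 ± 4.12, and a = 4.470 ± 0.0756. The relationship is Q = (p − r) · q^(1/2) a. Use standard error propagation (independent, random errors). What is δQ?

2670

Let u = p − r = 820.4. δu = √(δp² + δr²) = √(5240 + 16.0) = 72.5, so δu/u = 0.0884.
Q is then a monomial in u, q, a:
δQ/Q = √((δu/u)² + (½·δq/q)² + (1·δa/a)²) = √(0.00781 + 0.00135 + 0.000286) = 0.0972
Q = 27450, so δQ = 0.0972 × 27450 = 2670.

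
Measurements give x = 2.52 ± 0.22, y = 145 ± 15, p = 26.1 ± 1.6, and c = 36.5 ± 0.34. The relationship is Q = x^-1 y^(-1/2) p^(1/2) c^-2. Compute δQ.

1.36e-05

Products/powers → add relative errors in quadrature, weighted by exponent:
  (-1·δx/x)² = (-1×0.0873)² = 0.00762;  (−½·δy/y)² = (-0.5×0.103)² = 0.00268;  (½·δp/p)² = (0.5×0.0613)² = 0.000940;  (-2·δc/c)² = (-2×0.00932)² = 0.000347
δQ/Q = √(0.0116) = 0.108
Q = 0.000126, so δQ = 0.108 × 0.000126 = 1.36e-05.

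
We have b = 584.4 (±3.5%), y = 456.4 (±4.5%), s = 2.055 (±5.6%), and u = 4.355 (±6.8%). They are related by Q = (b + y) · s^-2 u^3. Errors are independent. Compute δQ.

4770

Let w = b + y = 1041. δw = √(δb² + δy²) = √(418 + 422) = 29.0, so δw/w = 0.0278.
Q is then a monomial in w, s, u:
δQ/Q = √((δw/w)² + (-2·δs/s)² + (3·δu/u)²) = √(0.000776 + 0.0125 + 0.0416) = 0.234
Q = 20360, so δQ = 0.234 × 20360 = 4770.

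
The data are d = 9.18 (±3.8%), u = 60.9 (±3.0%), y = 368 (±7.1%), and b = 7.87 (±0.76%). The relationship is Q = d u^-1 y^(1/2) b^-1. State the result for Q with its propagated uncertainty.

0.367 ± 0.0222

Each factor contributes (exponent × relative error)² to (δQ/Q)²:
  (1·δd/d)² = (1×0.0380)² = 0.00144;  (-1·δu/u)² = (-1×0.0300)² = 0.000900;  (½·δy/y)² = (0.5×0.0710)² = 0.00126;  (-1·δb/b)² = (-1×0.00760)² = 5.78e-05
δQ/Q = √(0.00366) = 0.0605
Q = 0.367, so δQ = 0.0605 × 0.367 = 0.0222.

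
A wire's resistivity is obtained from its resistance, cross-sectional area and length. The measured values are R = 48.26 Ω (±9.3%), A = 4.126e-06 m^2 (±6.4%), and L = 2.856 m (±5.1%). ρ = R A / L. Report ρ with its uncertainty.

ρ is a product of powers, so relative uncertainties combine in quadrature:
  (1·δR/R)² = (1×0.0930)² = 0.00865;  (1·δA/A)² = (1×0.0640)² = 0.00410;  (-1·δL/L)² = (-1×0.0510)² = 0.00260
δρ/ρ = √(0.0153) = 0.124
ρ = 6.972e-05 Ω·m, so δρ = 0.124 × 6.972e-05 = 8.64e-06 Ω·m.

(6.972 ± 0.864) × 10^-5 Ω·m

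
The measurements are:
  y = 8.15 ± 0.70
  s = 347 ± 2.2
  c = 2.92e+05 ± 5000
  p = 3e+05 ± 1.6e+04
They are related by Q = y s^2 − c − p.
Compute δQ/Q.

0.223

Let w = y·s^2 = 9.81e+05. δw/w = √((1·δy/y)² + (2·δs/s)²) = √(0.00738 + 0.000161) = 0.0868, so δw = 85200.
Q = w − c − p: δQ = √(δw² + δc² + δp²) = √(7.26e+09 + 2.5e+07 + 2.56e+08) = 86800
Q = 3.89e+05, so δQ/Q = 86800/3.89e+05 = 0.223.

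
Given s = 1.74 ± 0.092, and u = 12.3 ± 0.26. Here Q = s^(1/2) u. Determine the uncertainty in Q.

Relative error in a monomial: (δQ/Q)² = Σ (nᵢ · δxᵢ/xᵢ)².
  (½·δs/s)² = (0.5×0.0529)² = 0.000699;  (1·δu/u)² = (1×0.0211)² = 0.000447
δQ/Q = √(0.00115) = 0.0338
Q = 16.2, so δQ = 0.0338 × 16.2 = 0.549.

0.549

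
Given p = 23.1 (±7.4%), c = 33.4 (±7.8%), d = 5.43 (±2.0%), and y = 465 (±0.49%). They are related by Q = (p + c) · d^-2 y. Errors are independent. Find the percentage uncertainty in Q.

Let u = p + c = 56.5. δu = √(δp² + δc²) = √(2.92 + 6.79) = 3.12, so δu/u = 0.0551.
Q is then a monomial in u, d, y:
δQ/Q = √((δu/u)² + (-2·δd/d)² + (1·δy/y)²) = √(0.00304 + 0.00160 + 2.4e-05) = 0.0683

6.83%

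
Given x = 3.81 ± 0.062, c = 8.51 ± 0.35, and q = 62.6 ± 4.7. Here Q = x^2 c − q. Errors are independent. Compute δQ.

Let p = x^2·c = 124. δp/p = √((2·δx/x)² + (1·δc/c)²) = √(0.00106 + 0.00169) = 0.0524, so δp = 6.48.
Q = p − q: δQ = √(δp² + δq²) = √(42.0 + 22.1) = 8.00

8.00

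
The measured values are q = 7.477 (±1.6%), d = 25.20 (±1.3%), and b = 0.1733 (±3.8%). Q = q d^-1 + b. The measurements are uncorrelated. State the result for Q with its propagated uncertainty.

0.4700 ± 0.00899

Let p = q·d^-1 = 0.2967. δp/p = √((1·δq/q)² + (-1·δd/d)²) = √(0.000256 + 0.000169) = 0.0206, so δp = 0.00612.
Q = p + b: δQ = √(δp² + δb²) = √(3.74e-05 + 4.34e-05) = 0.00899
Q = 0.4700.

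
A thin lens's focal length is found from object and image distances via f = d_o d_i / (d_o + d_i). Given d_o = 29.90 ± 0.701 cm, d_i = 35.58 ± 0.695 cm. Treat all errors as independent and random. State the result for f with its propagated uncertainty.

16.25 ± 0.253 cm

∂f/∂d_o = (d_i/(d_o+d_i))² = 0.295;  ∂f/∂d_i = (d_o/(d_o+d_i))² = 0.209
δf = √((∂f/∂d_o · δd_o)² + (∂f/∂d_i · δd_i)²) = √(0.0428 + 0.0210) = 0.253 cm
f = 16.25 cm.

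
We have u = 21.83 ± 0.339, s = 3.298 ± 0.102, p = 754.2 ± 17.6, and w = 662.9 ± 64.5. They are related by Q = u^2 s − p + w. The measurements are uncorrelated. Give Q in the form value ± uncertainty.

Let h = u^2·s = 1572. δh/h = √((2·δu/u)² + (1·δs/s)²) = √(0.000965 + 0.000957) = 0.0438, so δh = 68.9.
Q = h − p + w: δQ = √(δh² + δp² + δw²) = √(4750 + 310 + 4160) = 96.0
Q = 1480.

1480 ± 96.0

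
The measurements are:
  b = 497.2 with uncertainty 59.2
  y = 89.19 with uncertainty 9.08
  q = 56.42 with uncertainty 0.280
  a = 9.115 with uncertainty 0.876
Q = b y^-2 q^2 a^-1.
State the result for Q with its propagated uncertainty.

Relative error in a monomial: (δQ/Q)² = Σ (nᵢ · δxᵢ/xᵢ)².
  (1·δb/b)² = (1×0.119)² = 0.0142;  (-2·δy/y)² = (-2×0.102)² = 0.0415;  (2·δq/q)² = (2×0.00496)² = 9.85e-05;  (-1·δa/a)² = (-1×0.0961)² = 0.00924
δQ/Q = √(0.0650) = 0.255
Q = 21.83, so δQ = 0.255 × 21.83 = 5.56.

21.83 ± 5.56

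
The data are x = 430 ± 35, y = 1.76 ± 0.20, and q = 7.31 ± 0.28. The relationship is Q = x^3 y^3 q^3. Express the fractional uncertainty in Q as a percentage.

43.5%

Products/powers → add relative errors in quadrature, weighted by exponent:
  (3·δx/x)² = (3×0.0814)² = 0.0596;  (3·δy/y)² = (3×0.114)² = 0.116;  (3·δq/q)² = (3×0.0383)² = 0.0132
δQ/Q = √(0.189) = 0.435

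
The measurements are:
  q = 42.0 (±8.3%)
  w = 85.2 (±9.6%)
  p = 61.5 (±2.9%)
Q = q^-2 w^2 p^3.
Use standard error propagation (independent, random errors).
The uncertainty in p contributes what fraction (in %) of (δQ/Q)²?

(δQ/Q)² = (-2·δq/q)² + (2·δw/w)² + (3·δp/p)²
  q term: (-2×0.0830)² = 0.0276
  w term: (2×0.0960)² = 0.0369
  p term: (3×0.0290)² = 0.00757
Total = 0.0720. Share from p = 0.00757/0.0720 = 0.105.

10.5%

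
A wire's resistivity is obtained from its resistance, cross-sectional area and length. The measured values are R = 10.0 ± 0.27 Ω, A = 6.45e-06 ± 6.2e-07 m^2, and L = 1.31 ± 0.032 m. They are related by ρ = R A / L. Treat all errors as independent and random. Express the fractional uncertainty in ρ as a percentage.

10.3%

Relative error in a monomial: (δρ/ρ)² = Σ (nᵢ · δxᵢ/xᵢ)².
  (1·δR/R)² = (1×0.0270)² = 0.000729;  (1·δA/A)² = (1×0.0961)² = 0.00924;  (-1·δL/L)² = (-1×0.0244)² = 0.000597
δρ/ρ = √(0.0106) = 0.103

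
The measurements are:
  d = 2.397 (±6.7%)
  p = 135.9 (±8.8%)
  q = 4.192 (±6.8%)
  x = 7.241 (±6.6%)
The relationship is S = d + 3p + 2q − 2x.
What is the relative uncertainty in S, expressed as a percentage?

8.88%

Absolute uncertainties add in quadrature for a linear combination:
  (δd)² = 0.0258;  (3·δp)² = 1290;  (2·δq)² = 0.325;  (2·δx)² = 0.914
δS = √(1290) = 35.9
S = 404.0, so δS/S = 35.9/404.0 = 0.0888.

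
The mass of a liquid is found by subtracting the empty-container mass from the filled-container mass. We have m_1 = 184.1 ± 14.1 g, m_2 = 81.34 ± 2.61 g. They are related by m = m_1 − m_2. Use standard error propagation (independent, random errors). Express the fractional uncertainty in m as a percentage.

m is a linear combination, so absolute uncertainties add in quadrature:
  (δm_1)² = 199;  (δm_2)² = 6.81
δm = √(206) = 14.3 g
m = 102.8 g, so δm/m = 14.3/102.8 = 0.140.

14.0%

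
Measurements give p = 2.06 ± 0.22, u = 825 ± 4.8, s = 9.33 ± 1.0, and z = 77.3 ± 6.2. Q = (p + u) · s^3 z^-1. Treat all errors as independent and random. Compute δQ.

2880

Let w = p + u = 827. δw = √(δp² + δu²) = √(0.0484 + 23.0) = 4.81, so δw/w = 0.00581.
Q is then a monomial in w, s, z:
δQ/Q = √((δw/w)² + (3·δs/s)² + (-1·δz/z)²) = √(3.38e-05 + 0.103 + 0.00643) = 0.331
Q = 8690, so δQ = 0.331 × 8690 = 2880.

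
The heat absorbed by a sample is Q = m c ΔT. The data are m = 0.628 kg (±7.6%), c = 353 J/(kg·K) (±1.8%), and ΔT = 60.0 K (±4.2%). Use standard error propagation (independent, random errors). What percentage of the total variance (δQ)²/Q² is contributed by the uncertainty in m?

73.4%

(δQ/Q)² = (1·δm/m)² + (1·δc/c)² + (1·δΔT/ΔT)²
  m term: (1×0.0760)² = 0.00578
  c term: (1×0.0180)² = 0.000324
  ΔT term: (1×0.0420)² = 0.00176
Total = 0.00786. Share from m = 0.00578/0.00786 = 0.734.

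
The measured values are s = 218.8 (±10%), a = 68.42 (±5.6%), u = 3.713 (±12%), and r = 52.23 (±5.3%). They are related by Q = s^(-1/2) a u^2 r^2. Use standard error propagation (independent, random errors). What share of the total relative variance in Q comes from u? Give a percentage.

77.3%

(δQ/Q)² = (−½·δs/s)² + (1·δa/a)² + (2·δu/u)² + (2·δr/r)²
  s term: (-0.5×0.100)² = 0.00250
  a term: (1×0.0560)² = 0.00314
  u term: (2×0.120)² = 0.0576
  r term: (2×0.0530)² = 0.0112
Total = 0.0745. Share from u = 0.0576/0.0745 = 0.773.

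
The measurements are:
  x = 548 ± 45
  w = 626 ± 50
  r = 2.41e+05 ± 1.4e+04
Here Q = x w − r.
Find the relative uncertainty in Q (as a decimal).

0.409

Let p = x·w = 3.43e+05. δp/p = √((1·δx/x)² + (1·δw/w)²) = √(0.00674 + 0.00638) = 0.115, so δp = 39300.
Q = p − r: δQ = √(δp² + δr²) = √(1.54e+09 + 1.96e+08) = 41700
Q = 1.02e+05, so δQ/Q = 41700/1.02e+05 = 0.409.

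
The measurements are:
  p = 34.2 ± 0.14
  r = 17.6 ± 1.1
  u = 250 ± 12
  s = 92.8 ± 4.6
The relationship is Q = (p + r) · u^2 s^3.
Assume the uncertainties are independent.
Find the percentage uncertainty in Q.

Let w = p + r = 51.8. δw = √(δp² + δr²) = √(0.0196 + 1.21) = 1.11, so δw/w = 0.0214.
Q is then a monomial in w, u, s:
δQ/Q = √((δw/w)² + (2·δu/u)² + (3·δs/s)²) = √(0.000458 + 0.00922 + 0.0221) = 0.178

17.8%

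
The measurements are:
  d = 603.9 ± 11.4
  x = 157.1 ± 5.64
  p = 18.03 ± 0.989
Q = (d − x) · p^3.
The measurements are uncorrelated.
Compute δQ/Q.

Let u = d − x = 446.8. δu = √(δd² + δx²) = √(130 + 31.8) = 12.7, so δu/u = 0.0285.
Q is then a monomial in u, p:
δQ/Q = √((δu/u)² + (3·δp/p)²) = √(0.000810 + 0.0271) = 0.167

0.167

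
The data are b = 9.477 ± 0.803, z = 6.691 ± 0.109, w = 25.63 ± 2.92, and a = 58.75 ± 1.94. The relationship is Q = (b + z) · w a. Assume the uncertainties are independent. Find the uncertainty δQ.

Let u = b + z = 16.17. δu = √(δb² + δz²) = √(0.645 + 0.0119) = 0.810, so δu/u = 0.0501.
Q is then a monomial in u, w, a:
δQ/Q = √((δu/u)² + (1·δw/w)² + (1·δa/a)²) = √(0.00251 + 0.0130 + 0.00109) = 0.129
Q = 24350, so δQ = 0.129 × 24350 = 3130.

3130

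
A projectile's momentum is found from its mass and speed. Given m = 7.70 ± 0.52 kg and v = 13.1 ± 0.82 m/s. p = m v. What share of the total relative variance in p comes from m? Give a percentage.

(δp/p)² = (1·δm/m)² + (1·δv/v)²
  m term: (1×0.0675)² = 0.00456
  v term: (1×0.0626)² = 0.00392
Total = 0.00848. Share from m = 0.00456/0.00848 = 0.538.

53.8%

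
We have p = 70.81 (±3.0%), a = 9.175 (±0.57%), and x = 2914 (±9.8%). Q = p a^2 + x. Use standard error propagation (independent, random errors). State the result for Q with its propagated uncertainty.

Let w = p·a^2 = 5961. δw/w = √((1·δp/p)² + (2·δa/a)²) = √(0.000900 + 0.000130) = 0.0321, so δw = 191.
Q = w + x: δQ = √(δw² + δx²) = √(36600 + 81600) = 344
Q = 8875.

8875 ± 344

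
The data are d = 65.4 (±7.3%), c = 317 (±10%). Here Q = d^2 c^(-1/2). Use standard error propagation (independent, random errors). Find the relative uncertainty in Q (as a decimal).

Each factor contributes (exponent × relative error)² to (δQ/Q)²:
  (2·δd/d)² = (2×0.0730)² = 0.0213;  (−½·δc/c)² = (-0.5×0.100)² = 0.00250
δQ/Q = √(0.0238) = 0.154

0.154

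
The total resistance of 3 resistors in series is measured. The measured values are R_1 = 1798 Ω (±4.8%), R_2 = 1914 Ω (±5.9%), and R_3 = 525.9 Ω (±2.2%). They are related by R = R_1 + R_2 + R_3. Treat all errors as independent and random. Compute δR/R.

0.0336

Each term contributes (cᵢ δxᵢ)² to (δR)²:
  (δR_1)² = 7450;  (δR_2)² = 12800;  (δR_3)² = 134
δR = √(20300) = 143 Ω
R = 4238 Ω, so δR/R = 143/4238 = 0.0336.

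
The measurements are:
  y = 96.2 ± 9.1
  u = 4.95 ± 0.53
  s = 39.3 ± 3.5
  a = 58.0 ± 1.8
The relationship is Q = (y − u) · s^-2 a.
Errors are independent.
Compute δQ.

0.708

Let w = y − u = 91.2. δw = √(δy² + δu²) = √(82.8 + 0.281) = 9.12, so δw/w = 0.0999.
Q is then a monomial in w, s, a:
δQ/Q = √((δw/w)² + (-2·δs/s)² + (1·δa/a)²) = √(0.00998 + 0.0317 + 0.000963) = 0.207
Q = 3.43, so δQ = 0.207 × 3.43 = 0.708.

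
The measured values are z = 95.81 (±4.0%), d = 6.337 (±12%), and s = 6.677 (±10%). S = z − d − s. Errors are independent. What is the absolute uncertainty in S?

Absolute uncertainties add in quadrature for a linear combination:
  (δz)² = 14.7;  (δd)² = 0.578;  (δs)² = 0.446
δS = √(15.7) = 3.96

3.96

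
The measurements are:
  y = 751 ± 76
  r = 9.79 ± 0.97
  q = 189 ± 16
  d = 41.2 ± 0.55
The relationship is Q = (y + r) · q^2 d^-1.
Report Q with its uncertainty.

(6.60 ± 1.30) × 10^5

Let u = y + r = 761. δu = √(δy² + δr²) = √(5780 + 0.941) = 76.0, so δu/u = 0.0999.
Q is then a monomial in u, q, d:
δQ/Q = √((δu/u)² + (2·δq/q)² + (-1·δd/d)²) = √(0.00998 + 0.0287 + 0.000178) = 0.197
Q = 6.6e+05, so δQ = 0.197 × 6.6e+05 = 1.3e+05.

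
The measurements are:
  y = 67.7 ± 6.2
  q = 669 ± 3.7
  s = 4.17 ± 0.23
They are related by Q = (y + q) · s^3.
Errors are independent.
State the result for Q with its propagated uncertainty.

53400 ± 8850

Let u = y + q = 737. δu = √(δy² + δq²) = √(38.4 + 13.7) = 7.22, so δu/u = 0.00980.
Q is then a monomial in u, s:
δQ/Q = √((δu/u)² + (3·δs/s)²) = √(9.61e-05 + 0.0274) = 0.166
Q = 53400, so δQ = 0.166 × 53400 = 8850.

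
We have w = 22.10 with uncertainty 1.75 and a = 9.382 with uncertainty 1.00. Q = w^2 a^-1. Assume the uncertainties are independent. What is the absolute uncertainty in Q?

Q is a product of powers, so relative uncertainties combine in quadrature:
  (2·δw/w)² = (2×0.0792)² = 0.0251;  (-1·δa/a)² = (-1×0.107)² = 0.0114
δQ/Q = √(0.0364) = 0.191
Q = 52.06, so δQ = 0.191 × 52.06 = 9.94.

9.94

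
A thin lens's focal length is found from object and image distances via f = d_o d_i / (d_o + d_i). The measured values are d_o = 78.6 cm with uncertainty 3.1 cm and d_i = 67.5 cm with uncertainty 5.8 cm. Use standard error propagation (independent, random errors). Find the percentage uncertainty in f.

4.97%

∂f/∂d_o = (d_i/(d_o+d_i))² = 0.213;  ∂f/∂d_i = (d_o/(d_o+d_i))² = 0.289
δf = √((∂f/∂d_o · δd_o)² + (∂f/∂d_i · δd_i)²) = √(0.438 + 2.82) = 1.80 cm
f = 36.3 cm, so δf/f = 1.80/36.3 = 0.0497.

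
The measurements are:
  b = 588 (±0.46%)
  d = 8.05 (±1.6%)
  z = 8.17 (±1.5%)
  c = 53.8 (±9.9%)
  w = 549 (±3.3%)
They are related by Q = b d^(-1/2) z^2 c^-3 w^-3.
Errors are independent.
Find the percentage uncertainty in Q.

31.5%

Relative error in a monomial: (δQ/Q)² = Σ (nᵢ · δxᵢ/xᵢ)².
  (1·δb/b)² = (1×0.00460)² = 2.12e-05;  (−½·δd/d)² = (-0.5×0.0160)² = 6.4e-05;  (2·δz/z)² = (2×0.0150)² = 0.000900;  (-3·δc/c)² = (-3×0.0990)² = 0.0882;  (-3·δw/w)² = (-3×0.0330)² = 0.00980
δQ/Q = √(0.0990) = 0.315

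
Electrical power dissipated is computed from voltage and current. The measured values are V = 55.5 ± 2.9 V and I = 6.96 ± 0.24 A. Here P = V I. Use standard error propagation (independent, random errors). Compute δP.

24.2 W

Relative error in a monomial: (δP/P)² = Σ (nᵢ · δxᵢ/xᵢ)².
  (1·δV/V)² = (1×0.0523)² = 0.00273;  (1·δI/I)² = (1×0.0345)² = 0.00119
δP/P = √(0.00392) = 0.0626
P = 386 W, so δP = 0.0626 × 386 = 24.2 W.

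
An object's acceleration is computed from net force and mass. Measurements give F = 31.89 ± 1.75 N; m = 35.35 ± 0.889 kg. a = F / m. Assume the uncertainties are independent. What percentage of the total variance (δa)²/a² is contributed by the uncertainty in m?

(δa/a)² = (1·δF/F)² + (-1·δm/m)²
  F term: (1×0.0549)² = 0.00301
  m term: (-1×0.0251)² = 0.000632
Total = 0.00364. Share from m = 0.000632/0.00364 = 0.174.

17.4%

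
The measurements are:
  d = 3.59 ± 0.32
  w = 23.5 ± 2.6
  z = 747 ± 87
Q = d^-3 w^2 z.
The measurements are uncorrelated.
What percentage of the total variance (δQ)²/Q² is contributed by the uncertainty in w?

(δQ/Q)² = (-3·δd/d)² + (2·δw/w)² + (1·δz/z)²
  d term: (-3×0.0891)² = 0.0715
  w term: (2×0.111)² = 0.0490
  z term: (1×0.116)² = 0.0136
Total = 0.134. Share from w = 0.0490/0.134 = 0.365.

36.5%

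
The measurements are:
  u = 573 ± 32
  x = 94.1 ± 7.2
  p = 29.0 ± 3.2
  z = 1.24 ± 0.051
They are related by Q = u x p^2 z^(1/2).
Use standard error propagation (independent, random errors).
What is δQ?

For a monomial Q ∝ u, x, p^2, z^(1/2), fractional errors add in quadrature:
  (1·δu/u)² = (1×0.0558)² = 0.00312;  (1·δx/x)² = (1×0.0765)² = 0.00585;  (2·δp/p)² = (2×0.110)² = 0.0487;  (½·δz/z)² = (0.5×0.0411)² = 0.000423
δQ/Q = √(0.0581) = 0.241
Q = 5.05e+07, so δQ = 0.241 × 5.05e+07 = 1.22e+07.

1.22e+07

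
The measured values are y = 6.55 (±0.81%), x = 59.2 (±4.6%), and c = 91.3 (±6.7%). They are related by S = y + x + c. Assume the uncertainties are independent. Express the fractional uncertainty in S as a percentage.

4.26%

S is a linear combination, so absolute uncertainties add in quadrature:
  (δy)² = 0.00281;  (δx)² = 7.42;  (δc)² = 37.4
δS = √(44.8) = 6.70
S = 157, so δS/S = 6.70/157 = 0.0426.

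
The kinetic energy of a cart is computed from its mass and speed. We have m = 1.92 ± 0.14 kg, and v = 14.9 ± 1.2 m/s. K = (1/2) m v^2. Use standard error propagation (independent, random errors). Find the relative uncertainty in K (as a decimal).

Since K is a product/quotient, work with relative uncertainties:
  (1·δm/m)² = (1×0.0729)² = 0.00532;  (2·δv/v)² = (2×0.0805)² = 0.0259
δK/K = √(0.0313) = 0.177

0.177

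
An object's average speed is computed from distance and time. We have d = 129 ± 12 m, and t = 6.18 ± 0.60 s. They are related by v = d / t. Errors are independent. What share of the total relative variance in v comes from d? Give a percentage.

47.9%

(δv/v)² = (1·δd/d)² + (-1·δt/t)²
  d term: (1×0.0930)² = 0.00865
  t term: (-1×0.0971)² = 0.00943
Total = 0.0181. Share from d = 0.00865/0.0181 = 0.479.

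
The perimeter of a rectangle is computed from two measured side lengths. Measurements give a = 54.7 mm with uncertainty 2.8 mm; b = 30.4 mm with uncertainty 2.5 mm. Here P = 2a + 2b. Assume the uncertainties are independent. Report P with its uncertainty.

170 ± 7.51 mm

Sums and differences: (δP)² = Σ (cᵢ δxᵢ)².
  (2·δa)² = 31.4;  (2·δb)² = 25.0
δP = √(56.4) = 7.51 mm
P = 170 mm.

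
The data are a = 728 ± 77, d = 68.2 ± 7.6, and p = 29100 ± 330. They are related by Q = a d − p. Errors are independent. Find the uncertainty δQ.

7640

Let w = a·d = 49600. δw/w = √((1·δa/a)² + (1·δd/d)²) = √(0.0112 + 0.0124) = 0.154, so δw = 7630.
Q = w − p: δQ = √(δw² + δp²) = √(5.82e+07 + 1.09e+05) = 7640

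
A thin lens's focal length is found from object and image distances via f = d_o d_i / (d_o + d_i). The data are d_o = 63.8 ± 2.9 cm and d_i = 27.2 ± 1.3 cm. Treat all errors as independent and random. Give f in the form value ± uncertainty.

19.1 ± 0.690 cm

∂f/∂d_o = (d_i/(d_o+d_i))² = 0.0893;  ∂f/∂d_i = (d_o/(d_o+d_i))² = 0.492
δf = √((∂f/∂d_o · δd_o)² + (∂f/∂d_i · δd_i)²) = √(0.0671 + 0.408) = 0.690 cm
f = 19.1 cm.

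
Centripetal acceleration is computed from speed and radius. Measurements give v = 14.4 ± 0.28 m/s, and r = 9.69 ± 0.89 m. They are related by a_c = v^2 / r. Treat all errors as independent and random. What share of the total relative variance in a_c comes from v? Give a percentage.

15.2%

(δa_c/a_c)² = (2·δv/v)² + (-1·δr/r)²
  v term: (2×0.0194)² = 0.00151
  r term: (-1×0.0918)² = 0.00844
Total = 0.00995. Share from v = 0.00151/0.00995 = 0.152.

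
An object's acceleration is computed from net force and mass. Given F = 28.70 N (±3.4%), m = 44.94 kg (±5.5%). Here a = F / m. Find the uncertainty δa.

0.0413 m/s^2

Since a is a product/quotient, work with relative uncertainties:
  (1·δF/F)² = (1×0.0340)² = 0.00116;  (-1·δm/m)² = (-1×0.0550)² = 0.00302
δa/a = √(0.00418) = 0.0647
a = 0.6386 m/s^2, so δa = 0.0647 × 0.6386 = 0.0413 m/s^2.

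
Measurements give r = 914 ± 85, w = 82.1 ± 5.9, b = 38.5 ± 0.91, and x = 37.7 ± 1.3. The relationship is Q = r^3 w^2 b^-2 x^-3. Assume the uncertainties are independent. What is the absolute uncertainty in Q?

Each factor contributes (exponent × relative error)² to (δQ/Q)²:
  (3·δr/r)² = (3×0.0930)² = 0.0778;  (2·δw/w)² = (2×0.0719)² = 0.0207;  (-2·δb/b)² = (-2×0.0236)² = 0.00223;  (-3·δx/x)² = (-3×0.0345)² = 0.0107
δQ/Q = √(0.111) = 0.334
Q = 64800, so δQ = 0.334 × 64800 = 21600.

21600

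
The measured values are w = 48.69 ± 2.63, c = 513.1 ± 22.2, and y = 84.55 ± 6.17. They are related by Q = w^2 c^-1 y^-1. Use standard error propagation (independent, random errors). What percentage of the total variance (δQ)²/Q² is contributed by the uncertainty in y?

28.2%

(δQ/Q)² = (2·δw/w)² + (-1·δc/c)² + (-1·δy/y)²
  w term: (2×0.0540)² = 0.0117
  c term: (-1×0.0433)² = 0.00187
  y term: (-1×0.0730)² = 0.00533
Total = 0.0189. Share from y = 0.00533/0.0189 = 0.282.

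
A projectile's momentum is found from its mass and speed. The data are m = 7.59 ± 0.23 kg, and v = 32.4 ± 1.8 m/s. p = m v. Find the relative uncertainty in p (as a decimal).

Relative error in a monomial: (δp/p)² = Σ (nᵢ · δxᵢ/xᵢ)².
  (1·δm/m)² = (1×0.0303)² = 0.000918;  (1·δv/v)² = (1×0.0556)² = 0.00309
δp/p = √(0.00400) = 0.0633

0.0633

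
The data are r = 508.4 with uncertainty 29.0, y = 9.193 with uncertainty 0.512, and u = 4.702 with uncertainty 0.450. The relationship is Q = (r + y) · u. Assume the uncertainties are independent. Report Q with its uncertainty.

Let w = r + y = 517.6. δw = √(δr² + δy²) = √(841 + 0.262) = 29.0, so δw/w = 0.0560.
Q is then a monomial in w, u:
δQ/Q = √((δw/w)² + (1·δu/u)²) = √(0.00314 + 0.00916) = 0.111
Q = 2434, so δQ = 0.111 × 2434 = 270.

2434 ± 270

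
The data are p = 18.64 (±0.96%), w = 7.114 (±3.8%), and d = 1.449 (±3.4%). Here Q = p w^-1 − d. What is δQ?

0.114

Let h = p·w^-1 = 2.620. δh/h = √((1·δp/p)² + (-1·δw/w)²) = √(9.22e-05 + 0.00144) = 0.0392, so δh = 0.103.
Q = h − d: δQ = √(δh² + δd²) = √(0.0105 + 0.00243) = 0.114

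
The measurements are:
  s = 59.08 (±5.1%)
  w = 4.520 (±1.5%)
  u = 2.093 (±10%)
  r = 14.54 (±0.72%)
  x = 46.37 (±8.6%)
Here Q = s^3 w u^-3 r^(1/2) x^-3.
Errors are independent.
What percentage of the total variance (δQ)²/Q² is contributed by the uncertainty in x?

(δQ/Q)² = (3·δs/s)² + (1·δw/w)² + (-3·δu/u)² + (½·δr/r)² + (-3·δx/x)²
  s term: (3×0.0510)² = 0.0234
  w term: (1×0.0150)² = 0.000225
  u term: (-3×0.100)² = 0.0900
  r term: (0.5×0.00720)² = 1.3e-05
  x term: (-3×0.0860)² = 0.0666
Total = 0.180. Share from x = 0.0666/0.180 = 0.369.

36.9%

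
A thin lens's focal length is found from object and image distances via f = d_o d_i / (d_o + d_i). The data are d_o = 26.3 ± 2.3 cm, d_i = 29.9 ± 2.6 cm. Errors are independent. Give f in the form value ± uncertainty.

14.0 ± 0.865 cm

∂f/∂d_o = (d_i/(d_o+d_i))² = 0.283;  ∂f/∂d_i = (d_o/(d_o+d_i))² = 0.219
δf = √((∂f/∂d_o · δd_o)² + (∂f/∂d_i · δd_i)²) = √(0.424 + 0.324) = 0.865 cm
f = 14.0 cm.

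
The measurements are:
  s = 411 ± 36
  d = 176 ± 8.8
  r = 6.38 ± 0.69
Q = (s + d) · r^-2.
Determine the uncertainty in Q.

3.25

Let u = s + d = 587. δu = √(δs² + δd²) = √(1300 + 77.4) = 37.1, so δu/u = 0.0631.
Q is then a monomial in u, r:
δQ/Q = √((δu/u)² + (-2·δr/r)²) = √(0.00399 + 0.0468) = 0.225
Q = 14.4, so δQ = 0.225 × 14.4 = 3.25.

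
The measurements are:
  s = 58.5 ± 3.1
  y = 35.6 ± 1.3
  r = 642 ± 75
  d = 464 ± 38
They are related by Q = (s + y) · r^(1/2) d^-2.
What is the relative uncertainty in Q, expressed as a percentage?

17.8%

Let u = s + y = 94.1. δu = √(δs² + δy²) = √(9.61 + 1.69) = 3.36, so δu/u = 0.0357.
Q is then a monomial in u, r, d:
δQ/Q = √((δu/u)² + (½·δr/r)² + (-2·δd/d)²) = √(0.00128 + 0.00341 + 0.0268) = 0.178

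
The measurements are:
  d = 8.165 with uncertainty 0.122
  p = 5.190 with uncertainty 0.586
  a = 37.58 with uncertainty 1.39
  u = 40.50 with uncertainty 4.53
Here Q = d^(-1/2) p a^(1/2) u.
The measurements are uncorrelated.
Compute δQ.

Since Q is a product/quotient, work with relative uncertainties:
  (−½·δd/d)² = (-0.5×0.0149)² = 5.58e-05;  (1·δp/p)² = (1×0.113)² = 0.0127;  (½·δa/a)² = (0.5×0.0370)² = 0.000342;  (1·δu/u)² = (1×0.112)² = 0.0125
δQ/Q = √(0.0257) = 0.160
Q = 450.9, so δQ = 0.160 × 450.9 = 72.2.

72.2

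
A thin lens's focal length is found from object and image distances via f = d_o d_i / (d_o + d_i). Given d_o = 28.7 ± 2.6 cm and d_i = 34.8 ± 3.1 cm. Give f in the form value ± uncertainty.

15.7 ± 1.01 cm

∂f/∂d_o = (d_i/(d_o+d_i))² = 0.300;  ∂f/∂d_i = (d_o/(d_o+d_i))² = 0.204
δf = √((∂f/∂d_o · δd_o)² + (∂f/∂d_i · δd_i)²) = √(0.610 + 0.401) = 1.01 cm
f = 15.7 cm.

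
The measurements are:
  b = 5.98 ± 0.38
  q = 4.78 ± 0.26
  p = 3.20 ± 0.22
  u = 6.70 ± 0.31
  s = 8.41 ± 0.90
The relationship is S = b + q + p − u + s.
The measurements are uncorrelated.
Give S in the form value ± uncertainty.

Each term contributes (cᵢ δxᵢ)² to (δS)²:
  (δb)² = 0.144;  (δq)² = 0.0676;  (δp)² = 0.0484;  (δu)² = 0.0961;  (δs)² = 0.810
δS = √(1.17) = 1.08
S = 15.7.

15.7 ± 1.08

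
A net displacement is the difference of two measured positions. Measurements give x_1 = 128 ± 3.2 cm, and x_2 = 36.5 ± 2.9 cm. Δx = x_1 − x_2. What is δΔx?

4.32 cm

Sums and differences: (δΔx)² = Σ (cᵢ δxᵢ)².
  (δx_1)² = 10.2;  (δx_2)² = 8.41
δΔx = √(18.7) = 4.32 cm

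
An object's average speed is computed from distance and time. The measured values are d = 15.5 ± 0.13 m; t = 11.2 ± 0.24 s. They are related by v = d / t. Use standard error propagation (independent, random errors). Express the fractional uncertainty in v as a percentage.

2.30%

Each factor contributes (exponent × relative error)² to (δv/v)²:
  (1·δd/d)² = (1×0.00839)² = 7.03e-05;  (-1·δt/t)² = (-1×0.0214)² = 0.000459
δv/v = √(0.000530) = 0.0230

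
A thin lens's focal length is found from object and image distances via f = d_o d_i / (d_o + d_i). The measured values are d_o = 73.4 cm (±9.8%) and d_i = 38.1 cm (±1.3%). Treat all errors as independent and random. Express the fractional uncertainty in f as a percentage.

∂f/∂d_o = (d_i/(d_o+d_i))² = 0.117;  ∂f/∂d_i = (d_o/(d_o+d_i))² = 0.433
δf = √((∂f/∂d_o · δd_o)² + (∂f/∂d_i · δd_i)²) = √(0.705 + 0.0461) = 0.867 cm
f = 25.1 cm, so δf/f = 0.867/25.1 = 0.0346.

3.46%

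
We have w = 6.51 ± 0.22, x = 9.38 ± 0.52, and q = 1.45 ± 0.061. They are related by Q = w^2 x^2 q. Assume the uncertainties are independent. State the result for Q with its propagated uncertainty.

5410 ± 738

Since Q is a product/quotient, work with relative uncertainties:
  (2·δw/w)² = (2×0.0338)² = 0.00457;  (2·δx/x)² = (2×0.0554)² = 0.0123;  (1·δq/q)² = (1×0.0421)² = 0.00177
δQ/Q = √(0.0186) = 0.136
Q = 5410, so δQ = 0.136 × 5410 = 738.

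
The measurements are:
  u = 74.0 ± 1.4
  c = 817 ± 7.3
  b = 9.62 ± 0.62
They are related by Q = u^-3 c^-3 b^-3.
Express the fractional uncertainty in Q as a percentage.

20.3%

Since Q is a product/quotient, work with relative uncertainties:
  (-3·δu/u)² = (-3×0.0189)² = 0.00322;  (-3·δc/c)² = (-3×0.00894)² = 0.000719;  (-3·δb/b)² = (-3×0.0644)² = 0.0374
δQ/Q = √(0.0413) = 0.203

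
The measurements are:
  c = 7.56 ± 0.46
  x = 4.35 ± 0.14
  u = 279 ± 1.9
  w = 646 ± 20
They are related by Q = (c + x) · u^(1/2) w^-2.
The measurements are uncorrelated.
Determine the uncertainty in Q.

Let h = c + x = 11.9. δh = √(δc² + δx²) = √(0.212 + 0.0196) = 0.481, so δh/h = 0.0404.
Q is then a monomial in h, u, w:
δQ/Q = √((δh/h)² + (½·δu/u)² + (-2·δw/w)²) = √(0.00163 + 1.16e-05 + 0.00383) = 0.0740
Q = 0.000477, so δQ = 0.0740 × 0.000477 = 3.53e-05.

3.53e-05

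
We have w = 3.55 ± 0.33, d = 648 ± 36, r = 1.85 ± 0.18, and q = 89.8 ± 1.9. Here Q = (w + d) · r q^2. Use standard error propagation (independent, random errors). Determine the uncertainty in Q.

Let u = w + d = 652. δu = √(δw² + δd²) = √(0.109 + 1300) = 36.0, so δu/u = 0.0553.
Q is then a monomial in u, r, q:
δQ/Q = √((δu/u)² + (1·δr/r)² + (2·δq/q)²) = √(0.00305 + 0.00947 + 0.00179) = 0.120
Q = 9.72e+06, so δQ = 0.120 × 9.72e+06 = 1.16e+06.

1.16e+06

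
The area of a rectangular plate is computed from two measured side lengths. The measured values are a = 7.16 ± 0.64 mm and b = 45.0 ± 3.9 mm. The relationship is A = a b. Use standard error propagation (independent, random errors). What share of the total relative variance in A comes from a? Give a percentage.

(δA/A)² = (1·δa/a)² + (1·δb/b)²
  a term: (1×0.0894)² = 0.00799
  b term: (1×0.0867)² = 0.00751
Total = 0.0155. Share from a = 0.00799/0.0155 = 0.515.

51.5%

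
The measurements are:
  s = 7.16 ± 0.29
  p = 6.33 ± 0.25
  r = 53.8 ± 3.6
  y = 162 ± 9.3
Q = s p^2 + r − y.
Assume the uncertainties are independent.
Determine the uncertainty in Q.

27.3

Let w = s·p^2 = 287. δw/w = √((1·δs/s)² + (2·δp/p)²) = √(0.00164 + 0.00624) = 0.0888, so δw = 25.5.
Q = w + r − y: δQ = √(δw² + δr² + δy²) = √(649 + 13.0 + 86.5) = 27.3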